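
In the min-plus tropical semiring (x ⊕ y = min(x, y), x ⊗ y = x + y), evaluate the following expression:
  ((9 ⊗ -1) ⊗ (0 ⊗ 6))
((9 ⊗ -1) ⊗ (0 ⊗ 6)) = 14

Expand innermost to outermost. Recall ⊕ takes the minimum of its arguments and ⊗ takes their sum. Working out the expression ((9 ⊗ -1) ⊗ (0 ⊗ 6)) gives 14.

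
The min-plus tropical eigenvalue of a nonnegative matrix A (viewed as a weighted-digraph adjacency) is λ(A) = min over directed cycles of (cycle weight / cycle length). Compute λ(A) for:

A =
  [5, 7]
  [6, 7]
λ(A) = 5

Enumerate directed cycles and compute their means (weight / length). Sample:
  cycle 0 → 0: weight = 5, length = 1, mean = 5/1 ≈ 5.000
  cycle 1 → 1: weight = 7, length = 1, mean = 7/1 ≈ 7.000
  cycle 0 → 1 → 0: weight = 13, length = 2, mean = 13/2 ≈ 6.500
  cycle 1 → 0 → 1: weight = 13, length = 2, mean = 13/2 ≈ 6.500
Minimum mean = 5.000, attained e.g. along the cycle 0 → 0 with weight 5 and length 1. So λ(A) = 5/1 = 5.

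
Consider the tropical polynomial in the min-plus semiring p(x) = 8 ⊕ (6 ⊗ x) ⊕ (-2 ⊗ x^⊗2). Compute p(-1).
p(-1) = -4

A tropical monomial a ⊗ x^⊗i evaluates to a + i · x. Evaluating each term at x = -1:
  Term 0 contributes 8 + 0 · -1 = 8
  Term 1 contributes 6 + 1 · -1 = 5
  Term 2 contributes -2 + 2 · -1 = -4
p(-1) = ⊕ of these = min[8, 5, -4] = -4.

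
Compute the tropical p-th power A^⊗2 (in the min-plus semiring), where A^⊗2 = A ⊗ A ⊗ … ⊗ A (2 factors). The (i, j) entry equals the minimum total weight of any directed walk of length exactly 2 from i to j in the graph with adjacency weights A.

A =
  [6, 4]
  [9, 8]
A^⊗2 =
  [12, 10]
  [15, 13]

Each entry (A^⊗2)_ij equals the minimum over all length-2 walks i = v_0 → v_1 → … → v_2 = j of Σ_t A[v_t][v_{t+1}]. For example, for (i, j) = (0, 1) we minimise over 2 possible intermediate vertex sequences; the minimum is 10, attained along the walk 0 → 0 → 1.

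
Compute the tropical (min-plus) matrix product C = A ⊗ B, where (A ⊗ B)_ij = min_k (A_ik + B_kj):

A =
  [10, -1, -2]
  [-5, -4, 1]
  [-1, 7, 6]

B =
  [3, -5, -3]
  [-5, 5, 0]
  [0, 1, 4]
A ⊗ B =
  [-6, -1, -1]
  [-9, -10, -8]
  [2, -6, -4]

Apply the min-plus product entry-by-entry:
  C[0][0] = min over k of (A[0][0] + B[0][0] = 10 + 3 = 13, A[0][1] + B[1][0] = -1 + -5 = -6, A[0][2] + B[2][0] = -2 + 0 = -2) = -6 (attained at k = 1)
  C[0][1] = min over k of (A[0][0] + B[0][1] = 10 + -5 = 5, A[0][1] + B[1][1] = -1 + 5 = 4, A[0][2] + B[2][1] = -2 + 1 = -1) = -1 (attained at k = 2)
  C[0][2] = min over k of (A[0][0] + B[0][2] = 10 + -3 = 7, A[0][1] + B[1][2] = -1 + 0 = -1, A[0][2] + B[2][2] = -2 + 4 = 2) = -1 (attained at k = 1)
  C[1][0] = min over k of (A[1][0] + B[0][0] = -5 + 3 = -2, A[1][1] + B[1][0] = -4 + -5 = -9, A[1][2] + B[2][0] = 1 + 0 = 1) = -9 (attained at k = 1)
  C[1][1] = min over k of (A[1][0] + B[0][1] = -5 + -5 = -10, A[1][1] + B[1][1] = -4 + 5 = 1, A[1][2] + B[2][1] = 1 + 1 = 2) = -10 (attained at k = 0)
  C[1][2] = min over k of (A[1][0] + B[0][2] = -5 + -3 = -8, A[1][1] + B[1][2] = -4 + 0 = -4, A[1][2] + B[2][2] = 1 + 4 = 5) = -8 (attained at k = 0)
  C[2][0] = min over k of (A[2][0] + B[0][0] = -1 + 3 = 2, A[2][1] + B[1][0] = 7 + -5 = 2, A[2][2] + B[2][0] = 6 + 0 = 6) = 2 (attained at k = 0)
  C[2][1] = min over k of (A[2][0] + B[0][1] = -1 + -5 = -6, A[2][1] + B[1][1] = 7 + 5 = 12, A[2][2] + B[2][1] = 6 + 1 = 7) = -6 (attained at k = 0)
  C[2][2] = min over k of (A[2][0] + B[0][2] = -1 + -3 = -4, A[2][1] + B[1][2] = 7 + 0 = 7, A[2][2] + B[2][2] = 6 + 4 = 10) = -4 (attained at k = 0)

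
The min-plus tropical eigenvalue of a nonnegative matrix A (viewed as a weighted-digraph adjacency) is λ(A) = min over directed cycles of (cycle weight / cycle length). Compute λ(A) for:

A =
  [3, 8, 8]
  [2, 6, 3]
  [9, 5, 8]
λ(A) = 3

Enumerate directed cycles and compute their means (weight / length). Sample:
  cycle 0 → 0: weight = 3, length = 1, mean = 3/1 ≈ 3.000
  cycle 1 → 1: weight = 6, length = 1, mean = 6/1 ≈ 6.000
  cycle 2 → 2: weight = 8, length = 1, mean = 8/1 ≈ 8.000
  cycle 0 → 1 → 0: weight = 10, length = 2, mean = 10/2 ≈ 5.000
  cycle 0 → 2 → 0: weight = 17, length = 2, mean = 17/2 ≈ 8.500
  cycle 1 → 0 → 1: weight = 10, length = 2, mean = 10/2 ≈ 5.000
Minimum mean = 3.000, attained e.g. along the cycle 0 → 0 with weight 3 and length 1. So λ(A) = 3/1 = 3.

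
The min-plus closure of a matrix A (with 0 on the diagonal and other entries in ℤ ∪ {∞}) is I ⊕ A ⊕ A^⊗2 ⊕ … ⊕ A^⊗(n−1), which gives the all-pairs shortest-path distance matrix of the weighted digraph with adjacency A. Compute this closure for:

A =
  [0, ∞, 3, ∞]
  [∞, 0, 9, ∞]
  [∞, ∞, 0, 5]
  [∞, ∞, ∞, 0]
Closure =
  [0, ∞, 3, 8]
  [∞, 0, 9, 14]
  [∞, ∞, 0, 5]
  [∞, ∞, ∞, 0]

This is the Floyd-Warshall all-pairs shortest-path computation. For each intermediate vertex k = 0, 1, …, 3, update dist[i][j] ← min(dist[i][j], dist[i][k] + dist[k][j]). The final matrix gives, for each (i, j), the minimum total weight of any directed path from i to j (possibly empty when i = j).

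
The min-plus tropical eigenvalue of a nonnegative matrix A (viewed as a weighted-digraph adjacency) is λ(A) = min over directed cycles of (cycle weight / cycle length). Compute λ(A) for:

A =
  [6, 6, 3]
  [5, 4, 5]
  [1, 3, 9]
λ(A) = 2

Enumerate directed cycles and compute their means (weight / length). Sample:
  cycle 0 → 0: weight = 6, length = 1, mean = 6/1 ≈ 6.000
  cycle 1 → 1: weight = 4, length = 1, mean = 4/1 ≈ 4.000
  cycle 2 → 2: weight = 9, length = 1, mean = 9/1 ≈ 9.000
  cycle 0 → 1 → 0: weight = 11, length = 2, mean = 11/2 ≈ 5.500
  cycle 0 → 2 → 0: weight = 4, length = 2, mean = 4/2 ≈ 2.000
  cycle 1 → 0 → 1: weight = 11, length = 2, mean = 11/2 ≈ 5.500
Minimum mean = 2.000, attained e.g. along the cycle 0 → 2 → 0 with weight 4 and length 2. So λ(A) = 4/2 = 2.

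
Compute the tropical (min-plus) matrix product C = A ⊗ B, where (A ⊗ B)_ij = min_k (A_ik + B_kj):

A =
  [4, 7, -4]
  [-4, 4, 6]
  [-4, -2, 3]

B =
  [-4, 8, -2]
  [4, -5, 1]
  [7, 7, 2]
A ⊗ B =
  [0, 2, -2]
  [-8, -1, -6]
  [-8, -7, -6]

Apply the min-plus product entry-by-entry:
  C[0][0] = min over k of (A[0][0] + B[0][0] = 4 + -4 = 0, A[0][1] + B[1][0] = 7 + 4 = 11, A[0][2] + B[2][0] = -4 + 7 = 3) = 0 (attained at k = 0)
  C[0][1] = min over k of (A[0][0] + B[0][1] = 4 + 8 = 12, A[0][1] + B[1][1] = 7 + -5 = 2, A[0][2] + B[2][1] = -4 + 7 = 3) = 2 (attained at k = 1)
  C[0][2] = min over k of (A[0][0] + B[0][2] = 4 + -2 = 2, A[0][1] + B[1][2] = 7 + 1 = 8, A[0][2] + B[2][2] = -4 + 2 = -2) = -2 (attained at k = 2)
  C[1][0] = min over k of (A[1][0] + B[0][0] = -4 + -4 = -8, A[1][1] + B[1][0] = 4 + 4 = 8, A[1][2] + B[2][0] = 6 + 7 = 13) = -8 (attained at k = 0)
  C[1][1] = min over k of (A[1][0] + B[0][1] = -4 + 8 = 4, A[1][1] + B[1][1] = 4 + -5 = -1, A[1][2] + B[2][1] = 6 + 7 = 13) = -1 (attained at k = 1)
  C[1][2] = min over k of (A[1][0] + B[0][2] = -4 + -2 = -6, A[1][1] + B[1][2] = 4 + 1 = 5, A[1][2] + B[2][2] = 6 + 2 = 8) = -6 (attained at k = 0)
  C[2][0] = min over k of (A[2][0] + B[0][0] = -4 + -4 = -8, A[2][1] + B[1][0] = -2 + 4 = 2, A[2][2] + B[2][0] = 3 + 7 = 10) = -8 (attained at k = 0)
  C[2][1] = min over k of (A[2][0] + B[0][1] = -4 + 8 = 4, A[2][1] + B[1][1] = -2 + -5 = -7, A[2][2] + B[2][1] = 3 + 7 = 10) = -7 (attained at k = 1)
  C[2][2] = min over k of (A[2][0] + B[0][2] = -4 + -2 = -6, A[2][1] + B[1][2] = -2 + 1 = -1, A[2][2] + B[2][2] = 3 + 2 = 5) = -6 (attained at k = 0)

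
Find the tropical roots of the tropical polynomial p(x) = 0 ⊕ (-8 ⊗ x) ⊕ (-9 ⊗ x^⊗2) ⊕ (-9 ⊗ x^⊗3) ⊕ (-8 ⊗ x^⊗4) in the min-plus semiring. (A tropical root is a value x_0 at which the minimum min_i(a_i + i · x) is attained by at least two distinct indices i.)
Roots: {-1, 0, 1, 8}

Each tropical root is a break point of the lower envelope of the lines y = a_i + i · x (there are 5 lines, with slopes 0, 1, ..., 4). Only the lines that attain the minimum somewhere contribute to roots; other lines are dominated. Here the surviving (envelope) indices are i = 4, i = 3, i = 2, i = 1, i = 0.
Intersections between consecutive envelope lines give the roots: for adjacent envelope indices i < j the intersection is x = (a_i − a_j) / (j − i). Reading off the sorted break points: {-1, 0, 1, 8}.
Verification: at each break x_0, at least two indices attain the minimum of min_i(a_i + i · x_0).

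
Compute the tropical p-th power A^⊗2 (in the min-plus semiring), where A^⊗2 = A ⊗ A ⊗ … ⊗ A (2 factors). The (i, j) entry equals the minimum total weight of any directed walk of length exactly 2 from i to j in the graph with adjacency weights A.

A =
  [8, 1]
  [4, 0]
A^⊗2 =
  [5, 1]
  [4, 0]

Each entry (A^⊗2)_ij equals the minimum over all length-2 walks i = v_0 → v_1 → … → v_2 = j of Σ_t A[v_t][v_{t+1}]. For example, for (i, j) = (0, 1) we minimise over 2 possible intermediate vertex sequences; the minimum is 1, attained along the walk 0 → 1 → 1.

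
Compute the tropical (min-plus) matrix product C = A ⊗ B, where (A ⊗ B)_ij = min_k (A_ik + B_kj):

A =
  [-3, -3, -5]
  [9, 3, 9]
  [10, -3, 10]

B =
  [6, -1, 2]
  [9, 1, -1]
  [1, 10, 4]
A ⊗ B =
  [-4, -4, -4]
  [10, 4, 2]
  [6, -2, -4]

Apply the min-plus product entry-by-entry:
  C[0][0] = min over k of (A[0][0] + B[0][0] = -3 + 6 = 3, A[0][1] + B[1][0] = -3 + 9 = 6, A[0][2] + B[2][0] = -5 + 1 = -4) = -4 (attained at k = 2)
  C[0][1] = min over k of (A[0][0] + B[0][1] = -3 + -1 = -4, A[0][1] + B[1][1] = -3 + 1 = -2, A[0][2] + B[2][1] = -5 + 10 = 5) = -4 (attained at k = 0)
  C[0][2] = min over k of (A[0][0] + B[0][2] = -3 + 2 = -1, A[0][1] + B[1][2] = -3 + -1 = -4, A[0][2] + B[2][2] = -5 + 4 = -1) = -4 (attained at k = 1)
  C[1][0] = min over k of (A[1][0] + B[0][0] = 9 + 6 = 15, A[1][1] + B[1][0] = 3 + 9 = 12, A[1][2] + B[2][0] = 9 + 1 = 10) = 10 (attained at k = 2)
  C[1][1] = min over k of (A[1][0] + B[0][1] = 9 + -1 = 8, A[1][1] + B[1][1] = 3 + 1 = 4, A[1][2] + B[2][1] = 9 + 10 = 19) = 4 (attained at k = 1)
  C[1][2] = min over k of (A[1][0] + B[0][2] = 9 + 2 = 11, A[1][1] + B[1][2] = 3 + -1 = 2, A[1][2] + B[2][2] = 9 + 4 = 13) = 2 (attained at k = 1)
  C[2][0] = min over k of (A[2][0] + B[0][0] = 10 + 6 = 16, A[2][1] + B[1][0] = -3 + 9 = 6, A[2][2] + B[2][0] = 10 + 1 = 11) = 6 (attained at k = 1)
  C[2][1] = min over k of (A[2][0] + B[0][1] = 10 + -1 = 9, A[2][1] + B[1][1] = -3 + 1 = -2, A[2][2] + B[2][1] = 10 + 10 = 20) = -2 (attained at k = 1)
  C[2][2] = min over k of (A[2][0] + B[0][2] = 10 + 2 = 12, A[2][1] + B[1][2] = -3 + -1 = -4, A[2][2] + B[2][2] = 10 + 4 = 14) = -4 (attained at k = 1)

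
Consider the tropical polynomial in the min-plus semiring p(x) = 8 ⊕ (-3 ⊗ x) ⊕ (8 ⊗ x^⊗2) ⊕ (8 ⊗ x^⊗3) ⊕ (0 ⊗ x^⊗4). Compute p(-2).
p(-2) = -8

A tropical monomial a ⊗ x^⊗i evaluates to a + i · x. Evaluating each term at x = -2:
  Term 0 contributes 8 + 0 · -2 = 8
  Term 1 contributes -3 + 1 · -2 = -5
  Term 2 contributes 8 + 2 · -2 = 4
  Term 3 contributes 8 + 3 · -2 = 2
  Term 4 contributes 0 + 4 · -2 = -8
p(-2) = ⊕ of these = min[8, -5, 4, 2, -8] = -8.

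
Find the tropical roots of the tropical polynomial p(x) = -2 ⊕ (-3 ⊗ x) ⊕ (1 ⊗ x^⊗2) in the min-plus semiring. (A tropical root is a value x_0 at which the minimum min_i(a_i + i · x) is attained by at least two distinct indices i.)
Roots: {-4, 1}

Each tropical root is a break point of the lower envelope of the lines y = a_i + i · x (there are 3 lines, with slopes 0, 1, ..., 2). Only the lines that attain the minimum somewhere contribute to roots; other lines are dominated. Here the surviving (envelope) indices are i = 2, i = 1, i = 0.
Intersections between consecutive envelope lines give the roots: for adjacent envelope indices i < j the intersection is x = (a_i − a_j) / (j − i). Reading off the sorted break points: {-4, 1}.
Verification: at each break x_0, at least two indices attain the minimum of min_i(a_i + i · x_0).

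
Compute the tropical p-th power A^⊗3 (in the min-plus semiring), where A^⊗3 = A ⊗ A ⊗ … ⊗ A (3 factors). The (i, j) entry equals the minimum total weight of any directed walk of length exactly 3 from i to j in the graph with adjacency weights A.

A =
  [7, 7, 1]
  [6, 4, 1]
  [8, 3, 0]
A^⊗3 =
  [9, 4, 1]
  [9, 4, 1]
  [8, 3, 0]

Each entry (A^⊗3)_ij equals the minimum over all length-3 walks i = v_0 → v_1 → … → v_3 = j of Σ_t A[v_t][v_{t+1}]. For example, for (i, j) = (0, 2) we minimise over 9 possible intermediate vertex sequences; the minimum is 1, attained along the walk 0 → 2 → 2 → 2.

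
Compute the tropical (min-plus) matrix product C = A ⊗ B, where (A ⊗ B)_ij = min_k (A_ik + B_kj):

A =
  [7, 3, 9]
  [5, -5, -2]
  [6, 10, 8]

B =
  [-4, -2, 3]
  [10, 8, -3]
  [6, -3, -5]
A ⊗ B =
  [3, 5, 0]
  [1, -5, -8]
  [2, 4, 3]

Apply the min-plus product entry-by-entry:
  C[0][0] = min over k of (A[0][0] + B[0][0] = 7 + -4 = 3, A[0][1] + B[1][0] = 3 + 10 = 13, A[0][2] + B[2][0] = 9 + 6 = 15) = 3 (attained at k = 0)
  C[0][1] = min over k of (A[0][0] + B[0][1] = 7 + -2 = 5, A[0][1] + B[1][1] = 3 + 8 = 11, A[0][2] + B[2][1] = 9 + -3 = 6) = 5 (attained at k = 0)
  C[0][2] = min over k of (A[0][0] + B[0][2] = 7 + 3 = 10, A[0][1] + B[1][2] = 3 + -3 = 0, A[0][2] + B[2][2] = 9 + -5 = 4) = 0 (attained at k = 1)
  C[1][0] = min over k of (A[1][0] + B[0][0] = 5 + -4 = 1, A[1][1] + B[1][0] = -5 + 10 = 5, A[1][2] + B[2][0] = -2 + 6 = 4) = 1 (attained at k = 0)
  C[1][1] = min over k of (A[1][0] + B[0][1] = 5 + -2 = 3, A[1][1] + B[1][1] = -5 + 8 = 3, A[1][2] + B[2][1] = -2 + -3 = -5) = -5 (attained at k = 2)
  C[1][2] = min over k of (A[1][0] + B[0][2] = 5 + 3 = 8, A[1][1] + B[1][2] = -5 + -3 = -8, A[1][2] + B[2][2] = -2 + -5 = -7) = -8 (attained at k = 1)
  C[2][0] = min over k of (A[2][0] + B[0][0] = 6 + -4 = 2, A[2][1] + B[1][0] = 10 + 10 = 20, A[2][2] + B[2][0] = 8 + 6 = 14) = 2 (attained at k = 0)
  C[2][1] = min over k of (A[2][0] + B[0][1] = 6 + -2 = 4, A[2][1] + B[1][1] = 10 + 8 = 18, A[2][2] + B[2][1] = 8 + -3 = 5) = 4 (attained at k = 0)
  C[2][2] = min over k of (A[2][0] + B[0][2] = 6 + 3 = 9, A[2][1] + B[1][2] = 10 + -3 = 7, A[2][2] + B[2][2] = 8 + -5 = 3) = 3 (attained at k = 2)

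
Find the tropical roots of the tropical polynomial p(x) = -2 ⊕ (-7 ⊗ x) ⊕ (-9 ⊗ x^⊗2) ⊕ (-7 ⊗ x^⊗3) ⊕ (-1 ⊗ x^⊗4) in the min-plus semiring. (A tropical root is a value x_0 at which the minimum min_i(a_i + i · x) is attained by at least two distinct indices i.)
Roots: {-6, -2, 2, 5}

Each tropical root is a break point of the lower envelope of the lines y = a_i + i · x (there are 5 lines, with slopes 0, 1, ..., 4). Only the lines that attain the minimum somewhere contribute to roots; other lines are dominated. Here the surviving (envelope) indices are i = 4, i = 3, i = 2, i = 1, i = 0.
Intersections between consecutive envelope lines give the roots: for adjacent envelope indices i < j the intersection is x = (a_i − a_j) / (j − i). Reading off the sorted break points: {-6, -2, 2, 5}.
Verification: at each break x_0, at least two indices attain the minimum of min_i(a_i + i · x_0).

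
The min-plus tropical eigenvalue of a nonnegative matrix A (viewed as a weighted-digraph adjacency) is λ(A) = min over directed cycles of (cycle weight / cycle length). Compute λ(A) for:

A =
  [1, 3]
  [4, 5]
λ(A) = 1

Enumerate directed cycles and compute their means (weight / length). Sample:
  cycle 0 → 0: weight = 1, length = 1, mean = 1/1 ≈ 1.000
  cycle 1 → 1: weight = 5, length = 1, mean = 5/1 ≈ 5.000
  cycle 0 → 1 → 0: weight = 7, length = 2, mean = 7/2 ≈ 3.500
  cycle 1 → 0 → 1: weight = 7, length = 2, mean = 7/2 ≈ 3.500
Minimum mean = 1.000, attained e.g. along the cycle 0 → 0 with weight 1 and length 1. So λ(A) = 1/1 = 1.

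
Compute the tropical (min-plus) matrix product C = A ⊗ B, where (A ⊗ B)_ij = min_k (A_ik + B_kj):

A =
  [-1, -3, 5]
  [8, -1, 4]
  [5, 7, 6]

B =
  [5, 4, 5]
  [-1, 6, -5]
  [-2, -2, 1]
A ⊗ B =
  [-4, 3, -8]
  [-2, 2, -6]
  [4, 4, 2]

Apply the min-plus product entry-by-entry:
  C[0][0] = min over k of (A[0][0] + B[0][0] = -1 + 5 = 4, A[0][1] + B[1][0] = -3 + -1 = -4, A[0][2] + B[2][0] = 5 + -2 = 3) = -4 (attained at k = 1)
  C[0][1] = min over k of (A[0][0] + B[0][1] = -1 + 4 = 3, A[0][1] + B[1][1] = -3 + 6 = 3, A[0][2] + B[2][1] = 5 + -2 = 3) = 3 (attained at k = 0)
  C[0][2] = min over k of (A[0][0] + B[0][2] = -1 + 5 = 4, A[0][1] + B[1][2] = -3 + -5 = -8, A[0][2] + B[2][2] = 5 + 1 = 6) = -8 (attained at k = 1)
  C[1][0] = min over k of (A[1][0] + B[0][0] = 8 + 5 = 13, A[1][1] + B[1][0] = -1 + -1 = -2, A[1][2] + B[2][0] = 4 + -2 = 2) = -2 (attained at k = 1)
  C[1][1] = min over k of (A[1][0] + B[0][1] = 8 + 4 = 12, A[1][1] + B[1][1] = -1 + 6 = 5, A[1][2] + B[2][1] = 4 + -2 = 2) = 2 (attained at k = 2)
  C[1][2] = min over k of (A[1][0] + B[0][2] = 8 + 5 = 13, A[1][1] + B[1][2] = -1 + -5 = -6, A[1][2] + B[2][2] = 4 + 1 = 5) = -6 (attained at k = 1)
  C[2][0] = min over k of (A[2][0] + B[0][0] = 5 + 5 = 10, A[2][1] + B[1][0] = 7 + -1 = 6, A[2][2] + B[2][0] = 6 + -2 = 4) = 4 (attained at k = 2)
  C[2][1] = min over k of (A[2][0] + B[0][1] = 5 + 4 = 9, A[2][1] + B[1][1] = 7 + 6 = 13, A[2][2] + B[2][1] = 6 + -2 = 4) = 4 (attained at k = 2)
  C[2][2] = min over k of (A[2][0] + B[0][2] = 5 + 5 = 10, A[2][1] + B[1][2] = 7 + -5 = 2, A[2][2] + B[2][2] = 6 + 1 = 7) = 2 (attained at k = 1)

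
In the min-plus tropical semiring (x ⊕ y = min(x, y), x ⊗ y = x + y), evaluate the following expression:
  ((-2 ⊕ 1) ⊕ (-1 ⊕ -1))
((-2 ⊕ 1) ⊕ (-1 ⊕ -1)) = -2

Expand innermost to outermost. Recall ⊕ takes the minimum of its arguments and ⊗ takes their sum. Working out the expression ((-2 ⊕ 1) ⊕ (-1 ⊕ -1)) gives -2.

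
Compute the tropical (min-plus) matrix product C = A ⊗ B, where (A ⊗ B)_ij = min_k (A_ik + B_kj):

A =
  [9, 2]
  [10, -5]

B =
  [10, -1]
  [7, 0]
A ⊗ B =
  [9, 2]
  [2, -5]

Apply the min-plus product entry-by-entry:
  C[0][0] = min over k of (A[0][0] + B[0][0] = 9 + 10 = 19, A[0][1] + B[1][0] = 2 + 7 = 9) = 9 (attained at k = 1)
  C[0][1] = min over k of (A[0][0] + B[0][1] = 9 + -1 = 8, A[0][1] + B[1][1] = 2 + 0 = 2) = 2 (attained at k = 1)
  C[1][0] = min over k of (A[1][0] + B[0][0] = 10 + 10 = 20, A[1][1] + B[1][0] = -5 + 7 = 2) = 2 (attained at k = 1)
  C[1][1] = min over k of (A[1][0] + B[0][1] = 10 + -1 = 9, A[1][1] + B[1][1] = -5 + 0 = -5) = -5 (attained at k = 1)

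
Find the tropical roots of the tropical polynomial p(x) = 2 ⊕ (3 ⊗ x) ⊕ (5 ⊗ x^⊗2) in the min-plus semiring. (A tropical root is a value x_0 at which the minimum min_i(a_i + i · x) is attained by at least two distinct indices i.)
Roots: {-2, -1}

Each tropical root is a break point of the lower envelope of the lines y = a_i + i · x (there are 3 lines, with slopes 0, 1, ..., 2). Only the lines that attain the minimum somewhere contribute to roots; other lines are dominated. Here the surviving (envelope) indices are i = 2, i = 1, i = 0.
Intersections between consecutive envelope lines give the roots: for adjacent envelope indices i < j the intersection is x = (a_i − a_j) / (j − i). Reading off the sorted break points: {-2, -1}.
Verification: at each break x_0, at least two indices attain the minimum of min_i(a_i + i · x_0).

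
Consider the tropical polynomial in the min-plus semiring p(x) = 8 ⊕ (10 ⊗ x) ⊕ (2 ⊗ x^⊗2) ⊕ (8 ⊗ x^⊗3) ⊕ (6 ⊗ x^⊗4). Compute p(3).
p(3) = 8

A tropical monomial a ⊗ x^⊗i evaluates to a + i · x. Evaluating each term at x = 3:
  Term 0 contributes 8 + 0 · 3 = 8
  Term 1 contributes 10 + 1 · 3 = 13
  Term 2 contributes 2 + 2 · 3 = 8
  Term 3 contributes 8 + 3 · 3 = 17
  Term 4 contributes 6 + 4 · 3 = 18
p(3) = ⊕ of these = min[8, 13, 8, 17, 18] = 8.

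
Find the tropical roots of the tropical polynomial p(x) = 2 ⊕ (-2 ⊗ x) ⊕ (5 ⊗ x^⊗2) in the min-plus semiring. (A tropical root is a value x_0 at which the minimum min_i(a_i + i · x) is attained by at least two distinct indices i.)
Roots: {-7, 4}

Each tropical root is a break point of the lower envelope of the lines y = a_i + i · x (there are 3 lines, with slopes 0, 1, ..., 2). Only the lines that attain the minimum somewhere contribute to roots; other lines are dominated. Here the surviving (envelope) indices are i = 2, i = 1, i = 0.
Intersections between consecutive envelope lines give the roots: for adjacent envelope indices i < j the intersection is x = (a_i − a_j) / (j − i). Reading off the sorted break points: {-7, 4}.
Verification: at each break x_0, at least two indices attain the minimum of min_i(a_i + i · x_0).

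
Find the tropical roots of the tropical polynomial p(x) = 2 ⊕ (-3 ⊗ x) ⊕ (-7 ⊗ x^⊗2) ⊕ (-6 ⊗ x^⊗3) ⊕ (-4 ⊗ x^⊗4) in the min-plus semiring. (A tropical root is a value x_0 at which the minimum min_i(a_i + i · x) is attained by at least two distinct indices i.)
Roots: {-2, -1, 4, 5}

Each tropical root is a break point of the lower envelope of the lines y = a_i + i · x (there are 5 lines, with slopes 0, 1, ..., 4). Only the lines that attain the minimum somewhere contribute to roots; other lines are dominated. Here the surviving (envelope) indices are i = 4, i = 3, i = 2, i = 1, i = 0.
Intersections between consecutive envelope lines give the roots: for adjacent envelope indices i < j the intersection is x = (a_i − a_j) / (j − i). Reading off the sorted break points: {-2, -1, 4, 5}.
Verification: at each break x_0, at least two indices attain the minimum of min_i(a_i + i · x_0).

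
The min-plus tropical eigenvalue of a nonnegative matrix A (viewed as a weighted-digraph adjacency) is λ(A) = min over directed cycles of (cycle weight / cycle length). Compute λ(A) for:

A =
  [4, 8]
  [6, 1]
λ(A) = 1

Enumerate directed cycles and compute their means (weight / length). Sample:
  cycle 0 → 0: weight = 4, length = 1, mean = 4/1 ≈ 4.000
  cycle 1 → 1: weight = 1, length = 1, mean = 1/1 ≈ 1.000
  cycle 0 → 1 → 0: weight = 14, length = 2, mean = 14/2 ≈ 7.000
  cycle 1 → 0 → 1: weight = 14, length = 2, mean = 14/2 ≈ 7.000
Minimum mean = 1.000, attained e.g. along the cycle 1 → 1 with weight 1 and length 1. So λ(A) = 1/1 = 1.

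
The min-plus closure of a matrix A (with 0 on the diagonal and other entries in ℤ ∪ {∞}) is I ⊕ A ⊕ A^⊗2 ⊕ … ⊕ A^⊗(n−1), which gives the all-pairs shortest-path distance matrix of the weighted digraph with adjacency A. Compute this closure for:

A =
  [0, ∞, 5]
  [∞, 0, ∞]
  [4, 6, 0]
Closure =
  [0, 11, 5]
  [∞, 0, ∞]
  [4, 6, 0]

This is the Floyd-Warshall all-pairs shortest-path computation. For each intermediate vertex k = 0, 1, …, 2, update dist[i][j] ← min(dist[i][j], dist[i][k] + dist[k][j]). The final matrix gives, for each (i, j), the minimum total weight of any directed path from i to j (possibly empty when i = j).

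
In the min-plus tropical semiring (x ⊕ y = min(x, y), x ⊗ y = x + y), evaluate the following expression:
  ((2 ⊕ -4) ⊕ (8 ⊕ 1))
((2 ⊕ -4) ⊕ (8 ⊕ 1)) = -4

Expand innermost to outermost. Recall ⊕ takes the minimum of its arguments and ⊗ takes their sum. Working out the expression ((2 ⊕ -4) ⊕ (8 ⊕ 1)) gives -4.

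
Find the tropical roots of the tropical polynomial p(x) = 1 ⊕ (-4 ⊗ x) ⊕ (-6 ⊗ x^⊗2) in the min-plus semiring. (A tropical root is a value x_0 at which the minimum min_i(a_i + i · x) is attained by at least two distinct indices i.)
Roots: {2, 5}

Each tropical root is a break point of the lower envelope of the lines y = a_i + i · x (there are 3 lines, with slopes 0, 1, ..., 2). Only the lines that attain the minimum somewhere contribute to roots; other lines are dominated. Here the surviving (envelope) indices are i = 2, i = 1, i = 0.
Intersections between consecutive envelope lines give the roots: for adjacent envelope indices i < j the intersection is x = (a_i − a_j) / (j − i). Reading off the sorted break points: {2, 5}.
Verification: at each break x_0, at least two indices attain the minimum of min_i(a_i + i · x_0).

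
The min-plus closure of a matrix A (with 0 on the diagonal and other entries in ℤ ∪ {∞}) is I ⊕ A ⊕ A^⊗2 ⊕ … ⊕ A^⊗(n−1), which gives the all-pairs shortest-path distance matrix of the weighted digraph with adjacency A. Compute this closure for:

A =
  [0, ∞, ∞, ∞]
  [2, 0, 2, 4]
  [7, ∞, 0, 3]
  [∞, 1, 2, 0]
Closure =
  [0, ∞, ∞, ∞]
  [2, 0, 2, 4]
  [6, 4, 0, 3]
  [3, 1, 2, 0]

This is the Floyd-Warshall all-pairs shortest-path computation. For each intermediate vertex k = 0, 1, …, 3, update dist[i][j] ← min(dist[i][j], dist[i][k] + dist[k][j]). The final matrix gives, for each (i, j), the minimum total weight of any directed path from i to j (possibly empty when i = j).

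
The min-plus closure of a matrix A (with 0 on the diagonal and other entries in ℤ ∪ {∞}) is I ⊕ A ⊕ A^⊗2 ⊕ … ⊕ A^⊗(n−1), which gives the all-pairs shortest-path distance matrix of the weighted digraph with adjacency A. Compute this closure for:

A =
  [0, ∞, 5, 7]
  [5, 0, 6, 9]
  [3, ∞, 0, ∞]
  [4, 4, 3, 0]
Closure =
  [0, 11, 5, 7]
  [5, 0, 6, 9]
  [3, 14, 0, 10]
  [4, 4, 3, 0]

This is the Floyd-Warshall all-pairs shortest-path computation. For each intermediate vertex k = 0, 1, …, 3, update dist[i][j] ← min(dist[i][j], dist[i][k] + dist[k][j]). The final matrix gives, for each (i, j), the minimum total weight of any directed path from i to j (possibly empty when i = j).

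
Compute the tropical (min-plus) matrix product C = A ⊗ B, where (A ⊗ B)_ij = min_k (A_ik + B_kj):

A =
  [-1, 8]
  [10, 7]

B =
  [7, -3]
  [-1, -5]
A ⊗ B =
  [6, -4]
  [6, 2]

Apply the min-plus product entry-by-entry:
  C[0][0] = min over k of (A[0][0] + B[0][0] = -1 + 7 = 6, A[0][1] + B[1][0] = 8 + -1 = 7) = 6 (attained at k = 0)
  C[0][1] = min over k of (A[0][0] + B[0][1] = -1 + -3 = -4, A[0][1] + B[1][1] = 8 + -5 = 3) = -4 (attained at k = 0)
  C[1][0] = min over k of (A[1][0] + B[0][0] = 10 + 7 = 17, A[1][1] + B[1][0] = 7 + -1 = 6) = 6 (attained at k = 1)
  C[1][1] = min over k of (A[1][0] + B[0][1] = 10 + -3 = 7, A[1][1] + B[1][1] = 7 + -5 = 2) = 2 (attained at k = 1)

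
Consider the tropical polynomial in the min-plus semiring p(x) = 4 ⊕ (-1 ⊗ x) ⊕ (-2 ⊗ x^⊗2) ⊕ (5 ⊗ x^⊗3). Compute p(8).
p(8) = 4

A tropical monomial a ⊗ x^⊗i evaluates to a + i · x. Evaluating each term at x = 8:
  Term 0 contributes 4 + 0 · 8 = 4
  Term 1 contributes -1 + 1 · 8 = 7
  Term 2 contributes -2 + 2 · 8 = 14
  Term 3 contributes 5 + 3 · 8 = 29
p(8) = ⊕ of these = min[4, 7, 14, 29] = 4.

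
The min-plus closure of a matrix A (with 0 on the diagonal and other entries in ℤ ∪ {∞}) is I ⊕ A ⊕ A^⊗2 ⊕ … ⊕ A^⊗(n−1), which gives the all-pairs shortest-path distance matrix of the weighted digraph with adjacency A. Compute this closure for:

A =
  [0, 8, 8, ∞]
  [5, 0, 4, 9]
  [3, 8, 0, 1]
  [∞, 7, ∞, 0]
Closure =
  [0, 8, 8, 9]
  [5, 0, 4, 5]
  [3, 8, 0, 1]
  [12, 7, 11, 0]

This is the Floyd-Warshall all-pairs shortest-path computation. For each intermediate vertex k = 0, 1, …, 3, update dist[i][j] ← min(dist[i][j], dist[i][k] + dist[k][j]). The final matrix gives, for each (i, j), the minimum total weight of any directed path from i to j (possibly empty when i = j).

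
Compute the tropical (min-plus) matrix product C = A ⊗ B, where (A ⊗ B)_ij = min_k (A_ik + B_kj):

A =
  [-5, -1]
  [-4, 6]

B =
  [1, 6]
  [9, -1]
A ⊗ B =
  [-4, -2]
  [-3, 2]

Apply the min-plus product entry-by-entry:
  C[0][0] = min over k of (A[0][0] + B[0][0] = -5 + 1 = -4, A[0][1] + B[1][0] = -1 + 9 = 8) = -4 (attained at k = 0)
  C[0][1] = min over k of (A[0][0] + B[0][1] = -5 + 6 = 1, A[0][1] + B[1][1] = -1 + -1 = -2) = -2 (attained at k = 1)
  C[1][0] = min over k of (A[1][0] + B[0][0] = -4 + 1 = -3, A[1][1] + B[1][0] = 6 + 9 = 15) = -3 (attained at k = 0)
  C[1][1] = min over k of (A[1][0] + B[0][1] = -4 + 6 = 2, A[1][1] + B[1][1] = 6 + -1 = 5) = 2 (attained at k = 0)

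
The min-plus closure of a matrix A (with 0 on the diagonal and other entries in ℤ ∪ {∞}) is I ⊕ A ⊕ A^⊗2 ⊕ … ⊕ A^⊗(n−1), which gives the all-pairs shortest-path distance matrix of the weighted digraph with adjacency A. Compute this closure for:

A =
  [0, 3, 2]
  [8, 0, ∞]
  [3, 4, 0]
Closure =
  [0, 3, 2]
  [8, 0, 10]
  [3, 4, 0]

This is the Floyd-Warshall all-pairs shortest-path computation. For each intermediate vertex k = 0, 1, …, 2, update dist[i][j] ← min(dist[i][j], dist[i][k] + dist[k][j]). The final matrix gives, for each (i, j), the minimum total weight of any directed path from i to j (possibly empty when i = j).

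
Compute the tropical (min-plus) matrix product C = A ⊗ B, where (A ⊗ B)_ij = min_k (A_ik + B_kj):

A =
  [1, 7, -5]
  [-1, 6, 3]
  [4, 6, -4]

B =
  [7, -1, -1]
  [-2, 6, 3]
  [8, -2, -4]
A ⊗ B =
  [3, -7, -9]
  [4, -2, -2]
  [4, -6, -8]

Apply the min-plus product entry-by-entry:
  C[0][0] = min over k of (A[0][0] + B[0][0] = 1 + 7 = 8, A[0][1] + B[1][0] = 7 + -2 = 5, A[0][2] + B[2][0] = -5 + 8 = 3) = 3 (attained at k = 2)
  C[0][1] = min over k of (A[0][0] + B[0][1] = 1 + -1 = 0, A[0][1] + B[1][1] = 7 + 6 = 13, A[0][2] + B[2][1] = -5 + -2 = -7) = -7 (attained at k = 2)
  C[0][2] = min over k of (A[0][0] + B[0][2] = 1 + -1 = 0, A[0][1] + B[1][2] = 7 + 3 = 10, A[0][2] + B[2][2] = -5 + -4 = -9) = -9 (attained at k = 2)
  C[1][0] = min over k of (A[1][0] + B[0][0] = -1 + 7 = 6, A[1][1] + B[1][0] = 6 + -2 = 4, A[1][2] + B[2][0] = 3 + 8 = 11) = 4 (attained at k = 1)
  C[1][1] = min over k of (A[1][0] + B[0][1] = -1 + -1 = -2, A[1][1] + B[1][1] = 6 + 6 = 12, A[1][2] + B[2][1] = 3 + -2 = 1) = -2 (attained at k = 0)
  C[1][2] = min over k of (A[1][0] + B[0][2] = -1 + -1 = -2, A[1][1] + B[1][2] = 6 + 3 = 9, A[1][2] + B[2][2] = 3 + -4 = -1) = -2 (attained at k = 0)
  C[2][0] = min over k of (A[2][0] + B[0][0] = 4 + 7 = 11, A[2][1] + B[1][0] = 6 + -2 = 4, A[2][2] + B[2][0] = -4 + 8 = 4) = 4 (attained at k = 1)
  C[2][1] = min over k of (A[2][0] + B[0][1] = 4 + -1 = 3, A[2][1] + B[1][1] = 6 + 6 = 12, A[2][2] + B[2][1] = -4 + -2 = -6) = -6 (attained at k = 2)
  C[2][2] = min over k of (A[2][0] + B[0][2] = 4 + -1 = 3, A[2][1] + B[1][2] = 6 + 3 = 9, A[2][2] + B[2][2] = -4 + -4 = -8) = -8 (attained at k = 2)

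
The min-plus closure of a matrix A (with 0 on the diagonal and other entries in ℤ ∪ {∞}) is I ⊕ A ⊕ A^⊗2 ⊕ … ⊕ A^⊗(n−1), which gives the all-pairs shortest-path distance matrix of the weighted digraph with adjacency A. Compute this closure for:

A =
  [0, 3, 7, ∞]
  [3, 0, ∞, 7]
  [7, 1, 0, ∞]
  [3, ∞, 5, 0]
Closure =
  [0, 3, 7, 10]
  [3, 0, 10, 7]
  [4, 1, 0, 8]
  [3, 6, 5, 0]

This is the Floyd-Warshall all-pairs shortest-path computation. For each intermediate vertex k = 0, 1, …, 3, update dist[i][j] ← min(dist[i][j], dist[i][k] + dist[k][j]). The final matrix gives, for each (i, j), the minimum total weight of any directed path from i to j (possibly empty when i = j).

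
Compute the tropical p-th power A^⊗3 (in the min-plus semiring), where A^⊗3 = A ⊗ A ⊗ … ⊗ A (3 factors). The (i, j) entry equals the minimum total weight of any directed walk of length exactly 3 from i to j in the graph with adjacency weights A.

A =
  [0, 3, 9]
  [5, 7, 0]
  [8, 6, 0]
A^⊗3 =
  [0, 3, 3]
  [5, 6, 0]
  [8, 6, 0]

Each entry (A^⊗3)_ij equals the minimum over all length-3 walks i = v_0 → v_1 → … → v_3 = j of Σ_t A[v_t][v_{t+1}]. For example, for (i, j) = (0, 2) we minimise over 9 possible intermediate vertex sequences; the minimum is 3, attained along the walk 0 → 0 → 1 → 2.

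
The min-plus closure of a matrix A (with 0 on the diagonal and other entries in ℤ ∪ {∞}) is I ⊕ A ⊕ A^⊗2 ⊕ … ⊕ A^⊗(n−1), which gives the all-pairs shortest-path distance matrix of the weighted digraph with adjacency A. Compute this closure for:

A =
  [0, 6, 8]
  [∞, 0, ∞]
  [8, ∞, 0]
Closure =
  [0, 6, 8]
  [∞, 0, ∞]
  [8, 14, 0]

This is the Floyd-Warshall all-pairs shortest-path computation. For each intermediate vertex k = 0, 1, …, 2, update dist[i][j] ← min(dist[i][j], dist[i][k] + dist[k][j]). The final matrix gives, for each (i, j), the minimum total weight of any directed path from i to j (possibly empty when i = j).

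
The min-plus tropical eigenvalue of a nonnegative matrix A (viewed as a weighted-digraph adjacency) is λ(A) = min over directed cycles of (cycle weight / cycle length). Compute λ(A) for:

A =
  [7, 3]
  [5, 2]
λ(A) = 2

Enumerate directed cycles and compute their means (weight / length). Sample:
  cycle 0 → 0: weight = 7, length = 1, mean = 7/1 ≈ 7.000
  cycle 1 → 1: weight = 2, length = 1, mean = 2/1 ≈ 2.000
  cycle 0 → 1 → 0: weight = 8, length = 2, mean = 8/2 ≈ 4.000
  cycle 1 → 0 → 1: weight = 8, length = 2, mean = 8/2 ≈ 4.000
Minimum mean = 2.000, attained e.g. along the cycle 1 → 1 with weight 2 and length 1. So λ(A) = 2/1 = 2.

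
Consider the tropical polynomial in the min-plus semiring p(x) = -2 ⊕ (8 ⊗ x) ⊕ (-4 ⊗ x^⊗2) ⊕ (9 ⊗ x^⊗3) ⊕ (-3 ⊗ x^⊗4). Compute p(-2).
p(-2) = -11

A tropical monomial a ⊗ x^⊗i evaluates to a + i · x. Evaluating each term at x = -2:
  Term 0 contributes -2 + 0 · -2 = -2
  Term 1 contributes 8 + 1 · -2 = 6
  Term 2 contributes -4 + 2 · -2 = -8
  Term 3 contributes 9 + 3 · -2 = 3
  Term 4 contributes -3 + 4 · -2 = -11
p(-2) = ⊕ of these = min[-2, 6, -8, 3, -11] = -11.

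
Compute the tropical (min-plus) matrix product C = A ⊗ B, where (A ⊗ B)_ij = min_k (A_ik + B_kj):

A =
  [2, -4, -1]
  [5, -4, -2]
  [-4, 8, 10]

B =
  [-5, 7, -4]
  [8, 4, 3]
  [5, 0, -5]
A ⊗ B =
  [-3, -1, -6]
  [0, -2, -7]
  [-9, 3, -8]

Apply the min-plus product entry-by-entry:
  C[0][0] = min over k of (A[0][0] + B[0][0] = 2 + -5 = -3, A[0][1] + B[1][0] = -4 + 8 = 4, A[0][2] + B[2][0] = -1 + 5 = 4) = -3 (attained at k = 0)
  C[0][1] = min over k of (A[0][0] + B[0][1] = 2 + 7 = 9, A[0][1] + B[1][1] = -4 + 4 = 0, A[0][2] + B[2][1] = -1 + 0 = -1) = -1 (attained at k = 2)
  C[0][2] = min over k of (A[0][0] + B[0][2] = 2 + -4 = -2, A[0][1] + B[1][2] = -4 + 3 = -1, A[0][2] + B[2][2] = -1 + -5 = -6) = -6 (attained at k = 2)
  C[1][0] = min over k of (A[1][0] + B[0][0] = 5 + -5 = 0, A[1][1] + B[1][0] = -4 + 8 = 4, A[1][2] + B[2][0] = -2 + 5 = 3) = 0 (attained at k = 0)
  C[1][1] = min over k of (A[1][0] + B[0][1] = 5 + 7 = 12, A[1][1] + B[1][1] = -4 + 4 = 0, A[1][2] + B[2][1] = -2 + 0 = -2) = -2 (attained at k = 2)
  C[1][2] = min over k of (A[1][0] + B[0][2] = 5 + -4 = 1, A[1][1] + B[1][2] = -4 + 3 = -1, A[1][2] + B[2][2] = -2 + -5 = -7) = -7 (attained at k = 2)
  C[2][0] = min over k of (A[2][0] + B[0][0] = -4 + -5 = -9, A[2][1] + B[1][0] = 8 + 8 = 16, A[2][2] + B[2][0] = 10 + 5 = 15) = -9 (attained at k = 0)
  C[2][1] = min over k of (A[2][0] + B[0][1] = -4 + 7 = 3, A[2][1] + B[1][1] = 8 + 4 = 12, A[2][2] + B[2][1] = 10 + 0 = 10) = 3 (attained at k = 0)
  C[2][2] = min over k of (A[2][0] + B[0][2] = -4 + -4 = -8, A[2][1] + B[1][2] = 8 + 3 = 11, A[2][2] + B[2][2] = 10 + -5 = 5) = -8 (attained at k = 0)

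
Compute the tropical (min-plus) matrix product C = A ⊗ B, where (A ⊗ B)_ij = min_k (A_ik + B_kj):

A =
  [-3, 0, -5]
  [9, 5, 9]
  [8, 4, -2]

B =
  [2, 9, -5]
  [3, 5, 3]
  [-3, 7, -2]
A ⊗ B =
  [-8, 2, -8]
  [6, 10, 4]
  [-5, 5, -4]

Apply the min-plus product entry-by-entry:
  C[0][0] = min over k of (A[0][0] + B[0][0] = -3 + 2 = -1, A[0][1] + B[1][0] = 0 + 3 = 3, A[0][2] + B[2][0] = -5 + -3 = -8) = -8 (attained at k = 2)
  C[0][1] = min over k of (A[0][0] + B[0][1] = -3 + 9 = 6, A[0][1] + B[1][1] = 0 + 5 = 5, A[0][2] + B[2][1] = -5 + 7 = 2) = 2 (attained at k = 2)
  C[0][2] = min over k of (A[0][0] + B[0][2] = -3 + -5 = -8, A[0][1] + B[1][2] = 0 + 3 = 3, A[0][2] + B[2][2] = -5 + -2 = -7) = -8 (attained at k = 0)
  C[1][0] = min over k of (A[1][0] + B[0][0] = 9 + 2 = 11, A[1][1] + B[1][0] = 5 + 3 = 8, A[1][2] + B[2][0] = 9 + -3 = 6) = 6 (attained at k = 2)
  C[1][1] = min over k of (A[1][0] + B[0][1] = 9 + 9 = 18, A[1][1] + B[1][1] = 5 + 5 = 10, A[1][2] + B[2][1] = 9 + 7 = 16) = 10 (attained at k = 1)
  C[1][2] = min over k of (A[1][0] + B[0][2] = 9 + -5 = 4, A[1][1] + B[1][2] = 5 + 3 = 8, A[1][2] + B[2][2] = 9 + -2 = 7) = 4 (attained at k = 0)
  C[2][0] = min over k of (A[2][0] + B[0][0] = 8 + 2 = 10, A[2][1] + B[1][0] = 4 + 3 = 7, A[2][2] + B[2][0] = -2 + -3 = -5) = -5 (attained at k = 2)
  C[2][1] = min over k of (A[2][0] + B[0][1] = 8 + 9 = 17, A[2][1] + B[1][1] = 4 + 5 = 9, A[2][2] + B[2][1] = -2 + 7 = 5) = 5 (attained at k = 2)
  C[2][2] = min over k of (A[2][0] + B[0][2] = 8 + -5 = 3, A[2][1] + B[1][2] = 4 + 3 = 7, A[2][2] + B[2][2] = -2 + -2 = -4) = -4 (attained at k = 2)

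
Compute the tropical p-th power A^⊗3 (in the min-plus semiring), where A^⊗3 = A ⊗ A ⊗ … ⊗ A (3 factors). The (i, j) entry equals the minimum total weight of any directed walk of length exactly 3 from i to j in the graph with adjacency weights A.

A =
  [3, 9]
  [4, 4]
A^⊗3 =
  [9, 15]
  [10, 12]

Each entry (A^⊗3)_ij equals the minimum over all length-3 walks i = v_0 → v_1 → … → v_3 = j of Σ_t A[v_t][v_{t+1}]. For example, for (i, j) = (0, 1) we minimise over 4 possible intermediate vertex sequences; the minimum is 15, attained along the walk 0 → 0 → 0 → 1.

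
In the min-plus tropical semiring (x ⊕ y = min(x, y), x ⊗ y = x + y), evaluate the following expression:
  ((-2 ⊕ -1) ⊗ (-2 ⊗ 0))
((-2 ⊕ -1) ⊗ (-2 ⊗ 0)) = -4

Expand innermost to outermost. Recall ⊕ takes the minimum of its arguments and ⊗ takes their sum. Working out the expression ((-2 ⊕ -1) ⊗ (-2 ⊗ 0)) gives -4.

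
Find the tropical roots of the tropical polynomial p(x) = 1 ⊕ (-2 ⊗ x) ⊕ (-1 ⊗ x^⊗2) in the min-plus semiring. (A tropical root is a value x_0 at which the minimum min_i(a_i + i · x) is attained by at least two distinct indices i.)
Roots: {-1, 3}

Each tropical root is a break point of the lower envelope of the lines y = a_i + i · x (there are 3 lines, with slopes 0, 1, ..., 2). Only the lines that attain the minimum somewhere contribute to roots; other lines are dominated. Here the surviving (envelope) indices are i = 2, i = 1, i = 0.
Intersections between consecutive envelope lines give the roots: for adjacent envelope indices i < j the intersection is x = (a_i − a_j) / (j − i). Reading off the sorted break points: {-1, 3}.
Verification: at each break x_0, at least two indices attain the minimum of min_i(a_i + i · x_0).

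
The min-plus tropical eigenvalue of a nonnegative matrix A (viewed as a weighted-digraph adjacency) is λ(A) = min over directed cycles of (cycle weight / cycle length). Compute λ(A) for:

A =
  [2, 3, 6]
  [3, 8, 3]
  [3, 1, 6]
λ(A) = 2

Enumerate directed cycles and compute their means (weight / length). Sample:
  cycle 0 → 0: weight = 2, length = 1, mean = 2/1 ≈ 2.000
  cycle 1 → 1: weight = 8, length = 1, mean = 8/1 ≈ 8.000
  cycle 2 → 2: weight = 6, length = 1, mean = 6/1 ≈ 6.000
  cycle 0 → 1 → 0: weight = 6, length = 2, mean = 6/2 ≈ 3.000
  cycle 0 → 2 → 0: weight = 9, length = 2, mean = 9/2 ≈ 4.500
  cycle 1 → 0 → 1: weight = 6, length = 2, mean = 6/2 ≈ 3.000
Minimum mean = 2.000, attained e.g. along the cycle 0 → 0 with weight 2 and length 1. So λ(A) = 2/1 = 2.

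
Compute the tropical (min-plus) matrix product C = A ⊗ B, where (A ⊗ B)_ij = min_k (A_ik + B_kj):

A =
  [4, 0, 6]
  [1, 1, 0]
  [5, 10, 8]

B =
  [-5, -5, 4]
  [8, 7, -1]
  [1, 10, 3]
A ⊗ B =
  [-1, -1, -1]
  [-4, -4, 0]
  [0, 0, 9]

Apply the min-plus product entry-by-entry:
  C[0][0] = min over k of (A[0][0] + B[0][0] = 4 + -5 = -1, A[0][1] + B[1][0] = 0 + 8 = 8, A[0][2] + B[2][0] = 6 + 1 = 7) = -1 (attained at k = 0)
  C[0][1] = min over k of (A[0][0] + B[0][1] = 4 + -5 = -1, A[0][1] + B[1][1] = 0 + 7 = 7, A[0][2] + B[2][1] = 6 + 10 = 16) = -1 (attained at k = 0)
  C[0][2] = min over k of (A[0][0] + B[0][2] = 4 + 4 = 8, A[0][1] + B[1][2] = 0 + -1 = -1, A[0][2] + B[2][2] = 6 + 3 = 9) = -1 (attained at k = 1)
  C[1][0] = min over k of (A[1][0] + B[0][0] = 1 + -5 = -4, A[1][1] + B[1][0] = 1 + 8 = 9, A[1][2] + B[2][0] = 0 + 1 = 1) = -4 (attained at k = 0)
  C[1][1] = min over k of (A[1][0] + B[0][1] = 1 + -5 = -4, A[1][1] + B[1][1] = 1 + 7 = 8, A[1][2] + B[2][1] = 0 + 10 = 10) = -4 (attained at k = 0)
  C[1][2] = min over k of (A[1][0] + B[0][2] = 1 + 4 = 5, A[1][1] + B[1][2] = 1 + -1 = 0, A[1][2] + B[2][2] = 0 + 3 = 3) = 0 (attained at k = 1)
  C[2][0] = min over k of (A[2][0] + B[0][0] = 5 + -5 = 0, A[2][1] + B[1][0] = 10 + 8 = 18, A[2][2] + B[2][0] = 8 + 1 = 9) = 0 (attained at k = 0)
  C[2][1] = min over k of (A[2][0] + B[0][1] = 5 + -5 = 0, A[2][1] + B[1][1] = 10 + 7 = 17, A[2][2] + B[2][1] = 8 + 10 = 18) = 0 (attained at k = 0)
  C[2][2] = min over k of (A[2][0] + B[0][2] = 5 + 4 = 9, A[2][1] + B[1][2] = 10 + -1 = 9, A[2][2] + B[2][2] = 8 + 3 = 11) = 9 (attained at k = 0)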